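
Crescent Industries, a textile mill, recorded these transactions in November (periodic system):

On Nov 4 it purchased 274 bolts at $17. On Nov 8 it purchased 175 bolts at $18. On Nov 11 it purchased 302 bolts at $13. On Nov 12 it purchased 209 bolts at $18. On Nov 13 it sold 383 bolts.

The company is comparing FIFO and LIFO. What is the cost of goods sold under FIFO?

FIFO COGS: 274 @ $17 + 109 @ $18 = $6,620
LIFO COGS: 209 @ $18 + 174 @ $13 = $6,024

COGS = $6,620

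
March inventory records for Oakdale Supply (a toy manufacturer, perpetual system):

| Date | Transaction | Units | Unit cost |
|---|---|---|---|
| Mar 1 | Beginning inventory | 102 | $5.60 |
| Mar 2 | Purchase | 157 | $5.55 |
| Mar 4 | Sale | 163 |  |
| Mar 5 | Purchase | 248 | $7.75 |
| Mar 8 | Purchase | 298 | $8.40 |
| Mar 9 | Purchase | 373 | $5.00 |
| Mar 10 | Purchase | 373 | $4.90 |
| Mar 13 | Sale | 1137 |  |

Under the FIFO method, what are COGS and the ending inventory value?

COGS = $8,330.55; ending inventory = $1,229.90

Mar 4, 163 sold [FIFO — oldest first]: 102 @ $5.60 + 61 @ $5.55 = $909.75
Mar 13, 1137 sold [FIFO — oldest first]: 96 @ $5.55 + 248 @ $7.75 + 298 @ $8.40 + 373 @ $5.00 + 122 @ $4.90 = $7,420.80
Total COGS = $909.75 + $7,420.80 = $8,330.55
Ending inventory: 251 @ $4.90 = $1,229.90
Check: goods available $9,560.45 = COGS $8,330.55 + ending $1,229.90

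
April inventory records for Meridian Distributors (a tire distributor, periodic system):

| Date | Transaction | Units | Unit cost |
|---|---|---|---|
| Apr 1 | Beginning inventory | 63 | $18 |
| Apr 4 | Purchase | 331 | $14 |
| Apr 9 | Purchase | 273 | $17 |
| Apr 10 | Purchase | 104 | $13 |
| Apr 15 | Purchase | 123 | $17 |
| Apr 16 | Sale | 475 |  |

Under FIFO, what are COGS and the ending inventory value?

Apr 16, 475 sold [FIFO — oldest first]: 63 @ $18 + 331 @ $14 + 81 @ $17 = $7,145
Ending inventory: 192 @ $17 + 104 @ $13 + 123 @ $17 = $6,707
Check: goods available $13,852 = COGS $7,145 + ending $6,707

COGS = $7,145; ending inventory = $6,707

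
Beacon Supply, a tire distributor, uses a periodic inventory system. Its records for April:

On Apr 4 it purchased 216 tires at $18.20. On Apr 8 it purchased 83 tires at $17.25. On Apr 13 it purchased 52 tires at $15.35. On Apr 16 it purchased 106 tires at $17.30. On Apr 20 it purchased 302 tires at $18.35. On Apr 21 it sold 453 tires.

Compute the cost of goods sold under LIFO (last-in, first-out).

Apr 21, 453 sold [LIFO — newest first]: 302 @ $18.35 + 106 @ $17.30 + 45 @ $15.35 = $8,066.25
Ending inventory: 216 @ $18.20 + 83 @ $17.25 + 7 @ $15.35 = $5,470.40
Check: goods available $13,536.65 = COGS $8,066.25 + ending $5,470.40

COGS = $8,066.25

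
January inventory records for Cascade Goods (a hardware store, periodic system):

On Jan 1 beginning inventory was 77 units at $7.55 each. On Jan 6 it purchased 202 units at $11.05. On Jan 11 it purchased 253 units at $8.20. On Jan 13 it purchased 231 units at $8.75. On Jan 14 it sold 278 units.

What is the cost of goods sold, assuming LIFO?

Jan 14, 278 sold [LIFO — newest first]: 231 @ $8.75 + 47 @ $8.20 = $2,406.65
Ending inventory: 77 @ $7.55 + 202 @ $11.05 + 206 @ $8.20 = $4,502.65

COGS = $2,406.65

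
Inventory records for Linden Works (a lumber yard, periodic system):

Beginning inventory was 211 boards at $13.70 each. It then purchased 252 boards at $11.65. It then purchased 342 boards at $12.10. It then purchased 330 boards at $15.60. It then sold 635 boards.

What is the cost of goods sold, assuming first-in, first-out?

Sale 1 (635) [FIFO — oldest first]: 211 @ $13.70 + 252 @ $11.65 + 172 @ $12.10 = $7,907.70
Ending inventory: 170 @ $12.10 + 330 @ $15.60 = $7,205.00

COGS = $7,907.70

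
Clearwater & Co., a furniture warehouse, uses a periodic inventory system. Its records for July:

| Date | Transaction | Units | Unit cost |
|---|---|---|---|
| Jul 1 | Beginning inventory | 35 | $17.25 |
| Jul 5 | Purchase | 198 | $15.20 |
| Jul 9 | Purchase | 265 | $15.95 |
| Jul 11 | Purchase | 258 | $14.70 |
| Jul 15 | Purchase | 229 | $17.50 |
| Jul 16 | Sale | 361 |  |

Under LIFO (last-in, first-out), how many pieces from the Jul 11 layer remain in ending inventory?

Jul 16, 361 sold [LIFO — newest first]: 229 @ $17.50 + 132 @ $14.70 = $5,947.90
Ending inventory: 35 @ $17.25 + 198 @ $15.20 + 265 @ $15.95 + 126 @ $14.70 = $9,692.30

126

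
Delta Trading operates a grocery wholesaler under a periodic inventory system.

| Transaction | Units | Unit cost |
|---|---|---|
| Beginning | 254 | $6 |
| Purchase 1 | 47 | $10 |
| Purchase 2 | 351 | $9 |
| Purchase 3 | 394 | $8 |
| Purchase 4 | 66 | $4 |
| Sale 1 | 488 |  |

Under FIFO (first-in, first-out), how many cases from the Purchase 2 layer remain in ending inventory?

Sale 1 (488) [FIFO — oldest first]: 254 @ $6 + 47 @ $10 + 187 @ $9 = $3,677
Ending inventory: 164 @ $9 + 394 @ $8 + 66 @ $4 = $4,892
Check: goods available $8,569 = COGS $3,677 + ending $4,892

164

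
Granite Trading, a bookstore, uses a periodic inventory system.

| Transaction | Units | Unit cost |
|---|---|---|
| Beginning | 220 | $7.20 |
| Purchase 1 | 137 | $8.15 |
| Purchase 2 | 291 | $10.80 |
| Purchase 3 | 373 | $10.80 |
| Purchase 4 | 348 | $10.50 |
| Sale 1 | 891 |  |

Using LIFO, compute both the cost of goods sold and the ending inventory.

Sale 1 (891) [LIFO — newest first]: 348 @ $10.50 + 373 @ $10.80 + 170 @ $10.80 = $9,518.40
Ending inventory: 220 @ $7.20 + 137 @ $8.15 + 121 @ $10.80 = $4,007.35

COGS = $9,518.40; ending inventory = $4,007.35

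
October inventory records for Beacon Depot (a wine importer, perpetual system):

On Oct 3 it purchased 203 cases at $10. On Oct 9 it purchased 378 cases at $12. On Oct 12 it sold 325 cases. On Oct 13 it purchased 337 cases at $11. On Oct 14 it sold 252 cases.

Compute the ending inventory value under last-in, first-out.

Oct 12, 325 sold [LIFO — newest first]: 325 @ $12 = $3,900
Oct 14, 252 sold [LIFO — newest first]: 252 @ $11 = $2,772
Total COGS = $3,900 + $2,772 = $6,672
Ending inventory: 203 @ $10 + 53 @ $12 + 85 @ $11 = $3,601
Check: goods available $10,273 = COGS $6,672 + ending $3,601

Ending inventory = $3,601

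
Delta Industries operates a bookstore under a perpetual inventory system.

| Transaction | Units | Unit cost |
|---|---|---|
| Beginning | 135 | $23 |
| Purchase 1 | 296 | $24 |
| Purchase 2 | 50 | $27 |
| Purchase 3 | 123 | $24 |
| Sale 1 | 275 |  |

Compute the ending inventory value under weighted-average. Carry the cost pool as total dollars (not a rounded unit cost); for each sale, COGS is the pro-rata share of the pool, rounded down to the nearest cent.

Ending inventory = $7,904.18

After Beginning: 135 on hand, pool $3,105.00 (≈ $23.0000 each)
After Purchase 1: 431 on hand, pool $10,209.00 (≈ $23.6868 each)
After Purchase 2: 481 on hand, pool $11,559.00 (≈ $24.0312 each)
After Purchase 3: 604 on hand, pool $14,511.00 (≈ $24.0248 each)
Sale 1, sell 275: 275/604 × $14,511.00 → $6,606.82
Ending inventory (cost pool remaining) = $7,904.18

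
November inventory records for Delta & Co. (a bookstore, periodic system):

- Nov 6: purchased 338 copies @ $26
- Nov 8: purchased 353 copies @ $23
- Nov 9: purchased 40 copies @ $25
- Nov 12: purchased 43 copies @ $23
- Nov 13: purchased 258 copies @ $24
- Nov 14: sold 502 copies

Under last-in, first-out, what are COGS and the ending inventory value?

Nov 14, 502 sold [LIFO — newest first]: 258 @ $24 + 43 @ $23 + 40 @ $25 + 161 @ $23 = $11,884
Ending inventory: 338 @ $26 + 192 @ $23 = $13,204

COGS = $11,884; ending inventory = $13,204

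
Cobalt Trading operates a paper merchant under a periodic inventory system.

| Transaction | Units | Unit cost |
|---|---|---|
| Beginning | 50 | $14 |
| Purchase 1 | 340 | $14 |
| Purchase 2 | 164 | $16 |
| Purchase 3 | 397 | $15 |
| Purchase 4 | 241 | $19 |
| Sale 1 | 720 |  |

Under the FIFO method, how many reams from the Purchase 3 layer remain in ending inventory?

Sale 1 (720) [FIFO — oldest first]: 50 @ $14 + 340 @ $14 + 164 @ $16 + 166 @ $15 = $10,574
Ending inventory: 231 @ $15 + 241 @ $19 = $8,044
Check: goods available $18,618 = COGS $10,574 + ending $8,044

231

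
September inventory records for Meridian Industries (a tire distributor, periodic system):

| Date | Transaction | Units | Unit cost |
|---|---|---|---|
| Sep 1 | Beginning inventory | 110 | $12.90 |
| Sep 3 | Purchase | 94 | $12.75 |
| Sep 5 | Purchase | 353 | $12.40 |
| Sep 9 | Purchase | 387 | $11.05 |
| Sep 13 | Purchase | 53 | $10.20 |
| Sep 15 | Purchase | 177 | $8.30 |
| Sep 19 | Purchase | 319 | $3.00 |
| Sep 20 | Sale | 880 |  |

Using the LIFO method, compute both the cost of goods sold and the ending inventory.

COGS = $6,624.25; ending inventory = $7,613.50

Sep 20, 880 sold [LIFO — newest first]: 319 @ $3.00 + 177 @ $8.30 + 53 @ $10.20 + 331 @ $11.05 = $6,624.25
Ending inventory: 110 @ $12.90 + 94 @ $12.75 + 353 @ $12.40 + 56 @ $11.05 = $7,613.50
Check: goods available $14,237.75 = COGS $6,624.25 + ending $7,613.50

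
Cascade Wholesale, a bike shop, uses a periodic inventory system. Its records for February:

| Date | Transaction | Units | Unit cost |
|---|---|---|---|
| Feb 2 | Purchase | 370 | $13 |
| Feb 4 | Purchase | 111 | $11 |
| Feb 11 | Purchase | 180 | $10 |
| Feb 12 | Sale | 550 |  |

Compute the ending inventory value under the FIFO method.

Feb 12, 550 sold [FIFO — oldest first]: 370 @ $13 + 111 @ $11 + 69 @ $10 = $6,721
Ending inventory: 111 @ $10 = $1,110
Check: goods available $7,831 = COGS $6,721 + ending $1,110

Ending inventory = $1,110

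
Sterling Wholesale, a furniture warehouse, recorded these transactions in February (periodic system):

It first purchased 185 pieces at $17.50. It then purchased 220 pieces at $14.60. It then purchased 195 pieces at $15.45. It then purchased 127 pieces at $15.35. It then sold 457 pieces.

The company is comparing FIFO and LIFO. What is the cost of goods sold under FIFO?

COGS = $7,252.90

FIFO COGS: 185 @ $17.50 + 220 @ $14.60 + 52 @ $15.45 = $7,252.90
LIFO COGS: 127 @ $15.35 + 195 @ $15.45 + 135 @ $14.60 = $6,933.20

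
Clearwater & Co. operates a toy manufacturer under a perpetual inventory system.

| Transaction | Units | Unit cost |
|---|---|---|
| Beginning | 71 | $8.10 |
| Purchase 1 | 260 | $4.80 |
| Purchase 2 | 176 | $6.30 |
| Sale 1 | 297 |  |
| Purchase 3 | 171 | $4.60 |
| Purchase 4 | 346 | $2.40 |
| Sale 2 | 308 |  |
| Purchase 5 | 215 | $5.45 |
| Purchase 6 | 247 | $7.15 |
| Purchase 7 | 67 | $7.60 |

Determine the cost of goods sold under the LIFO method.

Sale 1 (297) [LIFO — newest first]: 176 @ $6.30 + 121 @ $4.80 = $1,689.60
Sale 2 (308) [LIFO — newest first]: 308 @ $2.40 = $739.20
Total COGS = $1,689.60 + $739.20 = $2,428.80
Ending inventory: 71 @ $8.10 + 139 @ $4.80 + 171 @ $4.60 + 38 @ $2.40 + 215 @ $5.45 + 247 @ $7.15 + 67 @ $7.60 = $5,567.10

COGS = $2,428.80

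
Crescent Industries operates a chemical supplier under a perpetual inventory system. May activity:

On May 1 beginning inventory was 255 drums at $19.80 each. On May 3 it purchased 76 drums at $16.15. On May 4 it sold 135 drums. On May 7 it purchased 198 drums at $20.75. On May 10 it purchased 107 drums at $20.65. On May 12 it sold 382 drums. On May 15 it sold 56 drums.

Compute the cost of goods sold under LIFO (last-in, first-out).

May 4, 135 sold [LIFO — newest first]: 76 @ $16.15 + 59 @ $19.80 = $2,395.60
May 12, 382 sold [LIFO — newest first]: 107 @ $20.65 + 198 @ $20.75 + 77 @ $19.80 = $7,842.65
May 15, 56 sold [LIFO — newest first]: 56 @ $19.80 = $1,108.80
Total COGS = $2,395.60 + $7,842.65 + $1,108.80 = $11,347.05
Ending inventory: 63 @ $19.80 = $1,247.40

COGS = $11,347.05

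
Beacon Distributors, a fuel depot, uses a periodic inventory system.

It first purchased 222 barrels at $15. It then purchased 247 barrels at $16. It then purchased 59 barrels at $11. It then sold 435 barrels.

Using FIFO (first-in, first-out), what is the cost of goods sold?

COGS = $6,738

Sale 1 (435) [FIFO — oldest first]: 222 @ $15 + 213 @ $16 = $6,738
Ending inventory: 34 @ $16 + 59 @ $11 = $1,193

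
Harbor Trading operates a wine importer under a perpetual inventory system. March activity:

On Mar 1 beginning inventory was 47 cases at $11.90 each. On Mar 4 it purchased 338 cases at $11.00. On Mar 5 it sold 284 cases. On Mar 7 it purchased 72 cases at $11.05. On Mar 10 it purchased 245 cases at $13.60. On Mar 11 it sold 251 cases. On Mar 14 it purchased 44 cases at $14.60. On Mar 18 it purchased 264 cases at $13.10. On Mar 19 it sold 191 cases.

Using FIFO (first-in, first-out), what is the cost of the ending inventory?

Ending inventory = $3,750.40

Mar 5, 284 sold [FIFO — oldest first]: 47 @ $11.90 + 237 @ $11.00 = $3,166.30
Mar 11, 251 sold [FIFO — oldest first]: 101 @ $11.00 + 72 @ $11.05 + 78 @ $13.60 = $2,967.40
Mar 19, 191 sold [FIFO — oldest first]: 167 @ $13.60 + 24 @ $14.60 = $2,621.60
Total COGS = $3,166.30 + $2,967.40 + $2,621.60 = $8,755.30
Ending inventory: 20 @ $14.60 + 264 @ $13.10 = $3,750.40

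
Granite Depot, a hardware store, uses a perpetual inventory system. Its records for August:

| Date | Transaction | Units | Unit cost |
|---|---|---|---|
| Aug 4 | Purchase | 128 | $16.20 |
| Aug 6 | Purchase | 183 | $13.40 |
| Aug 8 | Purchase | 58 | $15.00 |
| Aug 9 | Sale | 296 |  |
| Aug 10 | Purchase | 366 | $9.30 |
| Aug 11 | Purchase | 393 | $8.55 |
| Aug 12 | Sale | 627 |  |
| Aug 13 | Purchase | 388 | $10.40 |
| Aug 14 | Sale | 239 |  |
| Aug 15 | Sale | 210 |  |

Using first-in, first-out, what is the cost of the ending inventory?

Ending inventory = $1,497.60

Aug 9, 296 sold [FIFO — oldest first]: 128 @ $16.20 + 168 @ $13.40 = $4,324.80
Aug 12, 627 sold [FIFO — oldest first]: 15 @ $13.40 + 58 @ $15.00 + 366 @ $9.30 + 188 @ $8.55 = $6,082.20
Aug 14, 239 sold [FIFO — oldest first]: 205 @ $8.55 + 34 @ $10.40 = $2,106.35
Aug 15, 210 sold [FIFO — oldest first]: 210 @ $10.40 = $2,184.00
Total COGS = $4,324.80 + $6,082.20 + $2,106.35 + $2,184.00 = $14,697.35
Ending inventory: 144 @ $10.40 = $1,497.60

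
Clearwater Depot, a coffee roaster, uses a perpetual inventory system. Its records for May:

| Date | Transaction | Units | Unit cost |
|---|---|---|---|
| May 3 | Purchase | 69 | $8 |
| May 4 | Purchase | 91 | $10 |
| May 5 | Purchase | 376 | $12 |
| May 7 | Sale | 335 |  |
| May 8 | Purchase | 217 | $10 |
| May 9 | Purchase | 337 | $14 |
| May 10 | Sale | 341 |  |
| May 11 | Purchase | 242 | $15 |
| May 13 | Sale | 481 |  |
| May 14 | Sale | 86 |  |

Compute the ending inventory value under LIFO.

Ending inventory = $752

May 7, 335 sold [LIFO — newest first]: 335 @ $12 = $4,020
May 10, 341 sold [LIFO — newest first]: 337 @ $14 + 4 @ $10 = $4,758
May 13, 481 sold [LIFO — newest first]: 242 @ $15 + 213 @ $10 + 26 @ $12 = $6,072
May 14, 86 sold [LIFO — newest first]: 15 @ $12 + 71 @ $10 = $890
Total COGS = $4,020 + $4,758 + $6,072 + $890 = $15,740
Ending inventory: 69 @ $8 + 20 @ $10 = $752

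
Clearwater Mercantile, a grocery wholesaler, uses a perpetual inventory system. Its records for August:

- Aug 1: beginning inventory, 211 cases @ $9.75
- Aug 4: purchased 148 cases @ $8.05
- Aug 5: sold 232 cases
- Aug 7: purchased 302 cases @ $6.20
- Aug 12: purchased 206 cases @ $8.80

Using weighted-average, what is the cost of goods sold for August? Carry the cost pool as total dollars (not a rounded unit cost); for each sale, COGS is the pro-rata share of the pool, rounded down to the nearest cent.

COGS = $2,099.40

After Aug 1: 211 on hand, pool $2,057.25 (≈ $9.7500 each)
After Aug 4: 359 on hand, pool $3,248.65 (≈ $9.0492 each)
Aug 5, sell 232: 232/359 × $3,248.65 → $2,099.40
After Aug 7: 429 on hand, pool $3,021.65 (≈ $7.0435 each)
After Aug 12: 635 on hand, pool $4,834.45 (≈ $7.6133 each)
Ending inventory (cost pool remaining) = $4,834.45
Check: goods available $6,933.85 = COGS $2,099.40 + ending $4,834.45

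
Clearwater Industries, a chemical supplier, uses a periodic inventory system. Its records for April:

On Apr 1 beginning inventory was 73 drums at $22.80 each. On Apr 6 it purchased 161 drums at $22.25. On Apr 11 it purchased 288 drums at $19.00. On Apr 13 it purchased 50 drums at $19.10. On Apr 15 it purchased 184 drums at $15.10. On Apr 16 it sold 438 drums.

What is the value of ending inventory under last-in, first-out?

Apr 16, 438 sold [LIFO — newest first]: 184 @ $15.10 + 50 @ $19.10 + 204 @ $19.00 = $7,609.40
Ending inventory: 73 @ $22.80 + 161 @ $22.25 + 84 @ $19.00 = $6,842.65
Check: goods available $14,452.05 = COGS $7,609.40 + ending $6,842.65

Ending inventory = $6,842.65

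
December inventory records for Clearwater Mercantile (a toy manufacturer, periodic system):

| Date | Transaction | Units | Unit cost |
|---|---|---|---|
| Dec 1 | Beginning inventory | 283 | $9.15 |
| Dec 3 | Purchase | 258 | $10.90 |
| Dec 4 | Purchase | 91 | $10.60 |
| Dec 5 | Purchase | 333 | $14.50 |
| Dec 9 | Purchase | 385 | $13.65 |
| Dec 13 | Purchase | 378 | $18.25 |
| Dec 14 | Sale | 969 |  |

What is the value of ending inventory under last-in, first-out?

Dec 14, 969 sold [LIFO — newest first]: 378 @ $18.25 + 385 @ $13.65 + 206 @ $14.50 = $15,140.75
Ending inventory: 283 @ $9.15 + 258 @ $10.90 + 91 @ $10.60 + 127 @ $14.50 = $8,207.75

Ending inventory = $8,207.75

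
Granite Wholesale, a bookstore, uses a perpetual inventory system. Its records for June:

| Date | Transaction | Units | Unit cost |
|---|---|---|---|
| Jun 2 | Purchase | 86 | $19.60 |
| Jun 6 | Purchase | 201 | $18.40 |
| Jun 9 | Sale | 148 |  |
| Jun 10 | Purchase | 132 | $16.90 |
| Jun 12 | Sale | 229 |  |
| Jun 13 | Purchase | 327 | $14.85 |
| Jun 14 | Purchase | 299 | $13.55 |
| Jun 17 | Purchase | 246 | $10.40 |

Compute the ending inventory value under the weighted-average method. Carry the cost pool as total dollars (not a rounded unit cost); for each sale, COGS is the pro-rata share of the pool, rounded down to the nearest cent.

Ending inventory = $12,215.67

After Jun 2: 86 on hand, pool $1,685.60 (≈ $19.6000 each)
After Jun 6: 287 on hand, pool $5,384.00 (≈ $18.7596 each)
Jun 9, sell 148: 148/287 × $5,384.00 → $2,776.41
After Jun 10: 271 on hand, pool $4,838.39 (≈ $17.8538 each)
Jun 12, sell 229: 229/271 × $4,838.39 → $4,088.52
After Jun 13: 369 on hand, pool $5,605.82 (≈ $15.1919 each)
After Jun 14: 668 on hand, pool $9,657.27 (≈ $14.4570 each)
After Jun 17: 914 on hand, pool $12,215.67 (≈ $13.3651 each)
Total COGS = $2,776.41 + $4,088.52 = $6,864.93
Ending inventory (cost pool remaining) = $12,215.67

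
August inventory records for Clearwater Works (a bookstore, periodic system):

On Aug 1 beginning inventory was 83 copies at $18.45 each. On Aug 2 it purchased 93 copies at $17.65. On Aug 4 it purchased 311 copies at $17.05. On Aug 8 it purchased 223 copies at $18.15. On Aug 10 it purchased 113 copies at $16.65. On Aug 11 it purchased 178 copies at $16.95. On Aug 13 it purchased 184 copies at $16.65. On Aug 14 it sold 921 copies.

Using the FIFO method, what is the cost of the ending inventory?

Aug 14, 921 sold [FIFO — oldest first]: 83 @ $18.45 + 93 @ $17.65 + 311 @ $17.05 + 223 @ $18.15 + 113 @ $16.65 + 98 @ $16.95 = $16,065.35
Ending inventory: 80 @ $16.95 + 184 @ $16.65 = $4,419.60
Check: goods available $20,484.95 = COGS $16,065.35 + ending $4,419.60

Ending inventory = $4,419.60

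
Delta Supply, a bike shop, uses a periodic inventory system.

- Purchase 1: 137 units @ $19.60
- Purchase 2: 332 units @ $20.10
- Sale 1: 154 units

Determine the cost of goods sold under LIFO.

COGS = $3,095.40

Sale 1 (154) [LIFO — newest first]: 154 @ $20.10 = $3,095.40
Ending inventory: 137 @ $19.60 + 178 @ $20.10 = $6,263.00
Check: goods available $9,358.40 = COGS $3,095.40 + ending $6,263.00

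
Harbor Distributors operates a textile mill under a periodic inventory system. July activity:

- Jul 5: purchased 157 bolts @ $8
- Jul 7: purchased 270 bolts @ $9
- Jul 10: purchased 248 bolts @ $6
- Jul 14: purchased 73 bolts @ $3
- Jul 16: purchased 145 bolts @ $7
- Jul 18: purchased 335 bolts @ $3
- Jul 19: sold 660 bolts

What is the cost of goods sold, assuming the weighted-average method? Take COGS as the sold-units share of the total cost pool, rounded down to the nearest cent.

Jul 19, sell 660: 660/1228 × $7,413.00 → $3,984.18
Ending inventory (cost pool remaining) = $3,428.82
Check: goods available $7,413.00 = COGS $3,984.18 + ending $3,428.82

COGS = $3,984.18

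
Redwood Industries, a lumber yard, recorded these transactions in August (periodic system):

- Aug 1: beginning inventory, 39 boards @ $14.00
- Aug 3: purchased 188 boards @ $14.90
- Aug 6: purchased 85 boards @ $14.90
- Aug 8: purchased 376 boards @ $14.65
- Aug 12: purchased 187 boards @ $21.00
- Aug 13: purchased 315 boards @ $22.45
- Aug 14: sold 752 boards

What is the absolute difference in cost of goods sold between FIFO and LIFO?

FIFO COGS: 39 @ $14.00 + 188 @ $14.90 + 85 @ $14.90 + 376 @ $14.65 + 64 @ $21.00 = $11,466.10
LIFO COGS: 315 @ $22.45 + 187 @ $21.00 + 250 @ $14.65 = $14,661.25
Difference = |$11,466.10 − $14,661.25| = $3,195.15

$3,195.15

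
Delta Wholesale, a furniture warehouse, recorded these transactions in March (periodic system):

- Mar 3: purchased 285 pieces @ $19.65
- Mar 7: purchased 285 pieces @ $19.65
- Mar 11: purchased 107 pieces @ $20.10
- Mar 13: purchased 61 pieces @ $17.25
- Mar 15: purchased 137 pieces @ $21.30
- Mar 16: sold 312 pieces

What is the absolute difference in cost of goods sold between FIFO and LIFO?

FIFO COGS: 285 @ $19.65 + 27 @ $19.65 = $6,130.80
LIFO COGS: 137 @ $21.30 + 61 @ $17.25 + 107 @ $20.10 + 7 @ $19.65 = $6,258.60
Difference = |$6,130.80 − $6,258.60| = $127.80

$127.80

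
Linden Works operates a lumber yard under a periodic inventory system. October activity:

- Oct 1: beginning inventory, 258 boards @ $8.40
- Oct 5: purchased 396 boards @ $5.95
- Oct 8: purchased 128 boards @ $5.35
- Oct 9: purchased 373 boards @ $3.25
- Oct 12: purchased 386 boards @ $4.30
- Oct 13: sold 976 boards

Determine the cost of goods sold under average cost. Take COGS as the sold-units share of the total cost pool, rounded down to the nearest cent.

COGS = $5,117.66

Oct 13, sell 976: 976/1541 × $8,080.25 → $5,117.66
Ending inventory (cost pool remaining) = $2,962.59
Check: goods available $8,080.25 = COGS $5,117.66 + ending $2,962.59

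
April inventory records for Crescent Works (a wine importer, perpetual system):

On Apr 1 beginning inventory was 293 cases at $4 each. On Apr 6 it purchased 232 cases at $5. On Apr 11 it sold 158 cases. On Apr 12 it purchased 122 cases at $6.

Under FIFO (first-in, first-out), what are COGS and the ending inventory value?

Apr 11, 158 sold [FIFO — oldest first]: 158 @ $4 = $632
Ending inventory: 135 @ $4 + 232 @ $5 + 122 @ $6 = $2,432
Check: goods available $3,064 = COGS $632 + ending $2,432

COGS = $632; ending inventory = $2,432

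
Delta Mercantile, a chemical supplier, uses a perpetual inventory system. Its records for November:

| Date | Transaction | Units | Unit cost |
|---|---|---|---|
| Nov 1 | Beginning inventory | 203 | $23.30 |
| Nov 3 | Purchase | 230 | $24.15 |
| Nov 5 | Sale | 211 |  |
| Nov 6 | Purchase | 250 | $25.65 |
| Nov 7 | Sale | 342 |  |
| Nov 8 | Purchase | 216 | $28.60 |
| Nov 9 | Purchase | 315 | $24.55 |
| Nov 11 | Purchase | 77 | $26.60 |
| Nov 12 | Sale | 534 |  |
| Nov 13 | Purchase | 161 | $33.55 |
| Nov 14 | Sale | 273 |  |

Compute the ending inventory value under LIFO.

Ending inventory = $2,143.60

Nov 5, 211 sold [LIFO — newest first]: 211 @ $24.15 = $5,095.65
Nov 7, 342 sold [LIFO — newest first]: 250 @ $25.65 + 19 @ $24.15 + 73 @ $23.30 = $8,572.25
Nov 12, 534 sold [LIFO — newest first]: 77 @ $26.60 + 315 @ $24.55 + 142 @ $28.60 = $13,842.65
Nov 14, 273 sold [LIFO — newest first]: 161 @ $33.55 + 74 @ $28.60 + 38 @ $23.30 = $8,403.35
Total COGS = $5,095.65 + $8,572.25 + $13,842.65 + $8,403.35 = $35,913.90
Ending inventory: 92 @ $23.30 = $2,143.60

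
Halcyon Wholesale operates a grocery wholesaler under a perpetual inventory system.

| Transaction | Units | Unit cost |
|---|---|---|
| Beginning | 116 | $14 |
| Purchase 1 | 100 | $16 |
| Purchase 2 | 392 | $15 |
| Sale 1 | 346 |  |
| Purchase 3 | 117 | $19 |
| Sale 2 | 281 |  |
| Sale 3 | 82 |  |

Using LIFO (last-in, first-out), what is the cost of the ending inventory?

Ending inventory = $224

Sale 1 (346) [LIFO — newest first]: 346 @ $15 = $5,190
Sale 2 (281) [LIFO — newest first]: 117 @ $19 + 46 @ $15 + 100 @ $16 + 18 @ $14 = $4,765
Sale 3 (82) [LIFO — newest first]: 82 @ $14 = $1,148
Total COGS = $5,190 + $4,765 + $1,148 = $11,103
Ending inventory: 16 @ $14 = $224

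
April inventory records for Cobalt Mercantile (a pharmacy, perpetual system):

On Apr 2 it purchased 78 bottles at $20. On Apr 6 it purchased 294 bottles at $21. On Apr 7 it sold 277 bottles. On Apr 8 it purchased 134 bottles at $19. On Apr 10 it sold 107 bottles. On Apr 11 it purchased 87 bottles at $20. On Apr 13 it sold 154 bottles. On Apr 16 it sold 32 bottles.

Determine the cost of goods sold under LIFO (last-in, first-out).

Apr 7, 277 sold [LIFO — newest first]: 277 @ $21 = $5,817
Apr 10, 107 sold [LIFO — newest first]: 107 @ $19 = $2,033
Apr 13, 154 sold [LIFO — newest first]: 87 @ $20 + 27 @ $19 + 17 @ $21 + 23 @ $20 = $3,070
Apr 16, 32 sold [LIFO — newest first]: 32 @ $20 = $640
Total COGS = $5,817 + $2,033 + $3,070 + $640 = $11,560
Ending inventory: 23 @ $20 = $460

COGS = $11,560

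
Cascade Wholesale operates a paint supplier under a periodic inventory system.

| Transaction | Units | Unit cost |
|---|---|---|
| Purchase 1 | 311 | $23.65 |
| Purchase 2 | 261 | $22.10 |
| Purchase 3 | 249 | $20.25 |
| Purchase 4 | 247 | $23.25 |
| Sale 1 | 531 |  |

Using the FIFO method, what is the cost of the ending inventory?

Sale 1 (531) [FIFO — oldest first]: 311 @ $23.65 + 220 @ $22.10 = $12,217.15
Ending inventory: 41 @ $22.10 + 249 @ $20.25 + 247 @ $23.25 = $11,691.10
Check: goods available $23,908.25 = COGS $12,217.15 + ending $11,691.10

Ending inventory = $11,691.10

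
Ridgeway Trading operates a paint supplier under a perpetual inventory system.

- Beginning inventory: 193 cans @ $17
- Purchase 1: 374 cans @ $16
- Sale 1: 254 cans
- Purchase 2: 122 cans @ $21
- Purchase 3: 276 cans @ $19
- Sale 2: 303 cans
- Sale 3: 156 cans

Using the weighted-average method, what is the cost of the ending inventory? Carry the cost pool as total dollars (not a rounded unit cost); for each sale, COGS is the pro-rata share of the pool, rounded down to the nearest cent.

Ending inventory = $4,579.44

After Beginning: 193 on hand, pool $3,281.00 (≈ $17.0000 each)
After Purchase 1: 567 on hand, pool $9,265.00 (≈ $16.3404 each)
Sale 1, sell 254: 254/567 × $9,265.00 → $4,150.45
After Purchase 2: 435 on hand, pool $7,676.55 (≈ $17.6472 each)
After Purchase 3: 711 on hand, pool $12,920.55 (≈ $18.1724 each)
Sale 2, sell 303: 303/711 × $12,920.55 → $5,506.22
Sale 3, sell 156: 156/408 × $7,414.33 → $2,834.89
Total COGS = $4,150.45 + $5,506.22 + $2,834.89 = $12,491.56
Ending inventory (cost pool remaining) = $4,579.44
Check: goods available $17,071.00 = COGS $12,491.56 + ending $4,579.44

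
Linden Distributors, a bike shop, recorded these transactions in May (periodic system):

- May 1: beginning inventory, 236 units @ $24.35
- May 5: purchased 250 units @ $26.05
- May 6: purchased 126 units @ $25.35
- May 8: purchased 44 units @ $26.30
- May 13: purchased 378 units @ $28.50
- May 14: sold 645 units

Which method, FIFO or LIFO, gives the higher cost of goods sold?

LIFO

FIFO COGS: 236 @ $24.35 + 250 @ $26.05 + 126 @ $25.35 + 33 @ $26.30 = $16,321.10
LIFO COGS: 378 @ $28.50 + 44 @ $26.30 + 126 @ $25.35 + 97 @ $26.05 = $17,651.15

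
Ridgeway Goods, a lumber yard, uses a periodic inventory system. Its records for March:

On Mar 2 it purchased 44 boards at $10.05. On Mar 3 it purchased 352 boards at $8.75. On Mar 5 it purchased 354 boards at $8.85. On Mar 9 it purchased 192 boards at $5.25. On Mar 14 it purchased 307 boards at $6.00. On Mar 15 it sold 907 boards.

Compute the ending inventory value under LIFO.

Ending inventory = $3,049.70

Mar 15, 907 sold [LIFO — newest first]: 307 @ $6.00 + 192 @ $5.25 + 354 @ $8.85 + 54 @ $8.75 = $6,455.40
Ending inventory: 44 @ $10.05 + 298 @ $8.75 = $3,049.70
Check: goods available $9,505.10 = COGS $6,455.40 + ending $3,049.70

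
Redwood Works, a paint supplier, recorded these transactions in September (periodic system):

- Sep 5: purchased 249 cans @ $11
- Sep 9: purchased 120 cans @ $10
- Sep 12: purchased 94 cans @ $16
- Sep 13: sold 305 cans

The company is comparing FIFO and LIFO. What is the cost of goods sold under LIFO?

COGS = $3,705

FIFO COGS: 249 @ $11 + 56 @ $10 = $3,299
LIFO COGS: 94 @ $16 + 120 @ $10 + 91 @ $11 = $3,705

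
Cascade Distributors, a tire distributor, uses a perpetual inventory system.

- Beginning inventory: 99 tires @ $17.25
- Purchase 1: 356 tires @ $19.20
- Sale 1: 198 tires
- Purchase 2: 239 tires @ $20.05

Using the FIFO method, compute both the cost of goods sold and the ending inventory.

COGS = $3,608.55; ending inventory = $9,726.35

Sale 1 (198) [FIFO — oldest first]: 99 @ $17.25 + 99 @ $19.20 = $3,608.55
Ending inventory: 257 @ $19.20 + 239 @ $20.05 = $9,726.35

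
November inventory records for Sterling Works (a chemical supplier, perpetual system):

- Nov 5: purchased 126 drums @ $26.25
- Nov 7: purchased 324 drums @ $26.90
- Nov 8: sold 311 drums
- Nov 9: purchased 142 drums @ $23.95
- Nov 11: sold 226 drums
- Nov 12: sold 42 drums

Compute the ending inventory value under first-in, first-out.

Ending inventory = $311.35

Nov 8, 311 sold [FIFO — oldest first]: 126 @ $26.25 + 185 @ $26.90 = $8,284.00
Nov 11, 226 sold [FIFO — oldest first]: 139 @ $26.90 + 87 @ $23.95 = $5,822.75
Nov 12, 42 sold [FIFO — oldest first]: 42 @ $23.95 = $1,005.90
Total COGS = $8,284.00 + $5,822.75 + $1,005.90 = $15,112.65
Ending inventory: 13 @ $23.95 = $311.35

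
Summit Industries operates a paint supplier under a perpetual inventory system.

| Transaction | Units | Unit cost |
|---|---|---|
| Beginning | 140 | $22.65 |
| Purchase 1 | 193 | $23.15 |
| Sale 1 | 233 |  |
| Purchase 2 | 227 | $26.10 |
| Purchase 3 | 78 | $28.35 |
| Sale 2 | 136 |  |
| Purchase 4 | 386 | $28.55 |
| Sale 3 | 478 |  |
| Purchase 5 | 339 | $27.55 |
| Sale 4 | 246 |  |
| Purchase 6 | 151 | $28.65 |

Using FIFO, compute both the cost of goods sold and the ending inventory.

Sale 1 (233) [FIFO — oldest first]: 140 @ $22.65 + 93 @ $23.15 = $5,323.95
Sale 2 (136) [FIFO — oldest first]: 100 @ $23.15 + 36 @ $26.10 = $3,254.60
Sale 3 (478) [FIFO — oldest first]: 191 @ $26.10 + 78 @ $28.35 + 209 @ $28.55 = $13,163.35
Sale 4 (246) [FIFO — oldest first]: 177 @ $28.55 + 69 @ $27.55 = $6,954.30
Total COGS = $5,323.95 + $3,254.60 + $13,163.35 + $6,954.30 = $28,696.20
Ending inventory: 270 @ $27.55 + 151 @ $28.65 = $11,764.65
Check: goods available $40,460.85 = COGS $28,696.20 + ending $11,764.65

COGS = $28,696.20; ending inventory = $11,764.65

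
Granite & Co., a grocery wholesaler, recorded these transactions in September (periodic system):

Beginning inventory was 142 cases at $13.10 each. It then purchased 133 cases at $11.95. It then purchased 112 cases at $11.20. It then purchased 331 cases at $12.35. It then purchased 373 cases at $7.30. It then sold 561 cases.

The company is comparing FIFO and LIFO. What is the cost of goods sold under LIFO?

FIFO COGS: 142 @ $13.10 + 133 @ $11.95 + 112 @ $11.20 + 174 @ $12.35 = $6,852.85
LIFO COGS: 373 @ $7.30 + 188 @ $12.35 = $5,044.70

COGS = $5,044.70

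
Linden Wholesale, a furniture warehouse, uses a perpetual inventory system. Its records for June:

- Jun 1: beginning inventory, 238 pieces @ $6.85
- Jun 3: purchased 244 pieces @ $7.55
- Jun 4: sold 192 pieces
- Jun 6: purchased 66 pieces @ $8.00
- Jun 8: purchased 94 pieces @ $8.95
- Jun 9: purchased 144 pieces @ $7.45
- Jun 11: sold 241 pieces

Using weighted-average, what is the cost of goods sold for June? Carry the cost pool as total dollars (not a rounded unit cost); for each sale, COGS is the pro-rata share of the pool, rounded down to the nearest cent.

COGS = $3,221.71

After Jun 1: 238 on hand, pool $1,630.30 (≈ $6.8500 each)
After Jun 3: 482 on hand, pool $3,472.50 (≈ $7.2044 each)
Jun 4, sell 192: 192/482 × $3,472.50 → $1,383.23
After Jun 6: 356 on hand, pool $2,617.27 (≈ $7.3519 each)
After Jun 8: 450 on hand, pool $3,458.57 (≈ $7.6857 each)
After Jun 9: 594 on hand, pool $4,531.37 (≈ $7.6286 each)
Jun 11, sell 241: 241/594 × $4,531.37 → $1,838.48
Total COGS = $1,383.23 + $1,838.48 = $3,221.71
Ending inventory (cost pool remaining) = $2,692.89
Check: goods available $5,914.60 = COGS $3,221.71 + ending $2,692.89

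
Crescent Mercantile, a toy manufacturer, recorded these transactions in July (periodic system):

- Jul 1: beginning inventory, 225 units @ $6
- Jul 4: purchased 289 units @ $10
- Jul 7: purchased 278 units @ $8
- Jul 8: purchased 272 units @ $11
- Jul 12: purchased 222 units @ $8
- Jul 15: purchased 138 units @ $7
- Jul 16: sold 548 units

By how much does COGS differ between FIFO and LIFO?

$298

FIFO COGS: 225 @ $6 + 289 @ $10 + 34 @ $8 = $4,512
LIFO COGS: 138 @ $7 + 222 @ $8 + 188 @ $11 = $4,810
Difference = |$4,512 − $4,810| = $298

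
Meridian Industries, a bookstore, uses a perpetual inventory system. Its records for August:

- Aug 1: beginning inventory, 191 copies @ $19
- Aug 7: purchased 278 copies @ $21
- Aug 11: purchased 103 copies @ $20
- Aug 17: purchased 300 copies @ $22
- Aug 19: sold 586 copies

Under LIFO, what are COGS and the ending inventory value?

Aug 19, 586 sold [LIFO — newest first]: 300 @ $22 + 103 @ $20 + 183 @ $21 = $12,503
Ending inventory: 191 @ $19 + 95 @ $21 = $5,624

COGS = $12,503; ending inventory = $5,624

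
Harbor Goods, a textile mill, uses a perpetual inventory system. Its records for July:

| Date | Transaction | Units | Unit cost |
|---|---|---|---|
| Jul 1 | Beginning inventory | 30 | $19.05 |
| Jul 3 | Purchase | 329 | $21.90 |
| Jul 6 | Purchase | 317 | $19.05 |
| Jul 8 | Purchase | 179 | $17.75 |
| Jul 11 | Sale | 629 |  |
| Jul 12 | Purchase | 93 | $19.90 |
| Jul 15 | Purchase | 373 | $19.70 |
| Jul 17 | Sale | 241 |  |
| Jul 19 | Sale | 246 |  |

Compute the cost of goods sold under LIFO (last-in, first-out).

Jul 11, 629 sold [LIFO — newest first]: 179 @ $17.75 + 317 @ $19.05 + 133 @ $21.90 = $12,128.80
Jul 17, 241 sold [LIFO — newest first]: 241 @ $19.70 = $4,747.70
Jul 19, 246 sold [LIFO — newest first]: 132 @ $19.70 + 93 @ $19.90 + 21 @ $21.90 = $4,911.00
Total COGS = $12,128.80 + $4,747.70 + $4,911.00 = $21,787.50
Ending inventory: 30 @ $19.05 + 175 @ $21.90 = $4,404.00
Check: goods available $26,191.50 = COGS $21,787.50 + ending $4,404.00

COGS = $21,787.50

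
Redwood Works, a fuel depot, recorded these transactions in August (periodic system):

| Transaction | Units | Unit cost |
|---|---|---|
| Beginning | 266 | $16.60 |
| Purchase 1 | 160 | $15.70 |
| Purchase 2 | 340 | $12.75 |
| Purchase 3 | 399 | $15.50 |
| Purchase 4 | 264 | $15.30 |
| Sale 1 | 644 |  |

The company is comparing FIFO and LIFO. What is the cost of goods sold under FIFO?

COGS = $9,707.10

FIFO COGS: 266 @ $16.60 + 160 @ $15.70 + 218 @ $12.75 = $9,707.10
LIFO COGS: 264 @ $15.30 + 380 @ $15.50 = $9,929.20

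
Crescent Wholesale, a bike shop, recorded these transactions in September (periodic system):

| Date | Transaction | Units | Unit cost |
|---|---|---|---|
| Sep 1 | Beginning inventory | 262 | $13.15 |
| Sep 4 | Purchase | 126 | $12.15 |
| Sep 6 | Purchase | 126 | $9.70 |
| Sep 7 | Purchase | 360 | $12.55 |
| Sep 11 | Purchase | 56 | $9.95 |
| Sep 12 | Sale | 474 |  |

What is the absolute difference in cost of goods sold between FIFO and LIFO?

FIFO COGS: 262 @ $13.15 + 126 @ $12.15 + 86 @ $9.70 = $5,810.40
LIFO COGS: 56 @ $9.95 + 360 @ $12.55 + 58 @ $9.70 = $5,637.80
Difference = |$5,810.40 − $5,637.80| = $172.60

$172.60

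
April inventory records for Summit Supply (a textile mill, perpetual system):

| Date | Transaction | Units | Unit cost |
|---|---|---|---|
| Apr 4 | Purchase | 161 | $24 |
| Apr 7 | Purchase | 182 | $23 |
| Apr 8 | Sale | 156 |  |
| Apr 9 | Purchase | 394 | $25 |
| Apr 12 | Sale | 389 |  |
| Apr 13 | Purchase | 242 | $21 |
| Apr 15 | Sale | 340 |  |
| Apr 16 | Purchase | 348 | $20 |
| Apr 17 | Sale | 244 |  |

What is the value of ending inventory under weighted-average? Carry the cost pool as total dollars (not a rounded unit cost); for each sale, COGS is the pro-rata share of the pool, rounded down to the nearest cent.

Ending inventory = $4,067.45

After Apr 4: 161 on hand, pool $3,864.00 (≈ $24.0000 each)
After Apr 7: 343 on hand, pool $8,050.00 (≈ $23.4694 each)
Apr 8, sell 156: 156/343 × $8,050.00 → $3,661.22
After Apr 9: 581 on hand, pool $14,238.78 (≈ $24.5074 each)
Apr 12, sell 389: 389/581 × $14,238.78 → $9,533.36
After Apr 13: 434 on hand, pool $9,787.42 (≈ $22.5517 each)
Apr 15, sell 340: 340/434 × $9,787.42 → $7,667.56
After Apr 16: 442 on hand, pool $9,079.86 (≈ $20.5427 each)
Apr 17, sell 244: 244/442 × $9,079.86 → $5,012.41
Total COGS = $3,661.22 + $9,533.36 + $7,667.56 + $5,012.41 = $25,874.55
Ending inventory (cost pool remaining) = $4,067.45
Check: goods available $29,942.00 = COGS $25,874.55 + ending $4,067.45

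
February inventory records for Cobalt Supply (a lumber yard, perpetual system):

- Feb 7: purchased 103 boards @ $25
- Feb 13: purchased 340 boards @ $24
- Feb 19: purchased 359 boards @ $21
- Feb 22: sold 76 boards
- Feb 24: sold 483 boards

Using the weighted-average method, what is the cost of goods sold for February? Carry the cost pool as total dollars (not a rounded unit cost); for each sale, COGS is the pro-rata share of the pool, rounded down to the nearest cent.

COGS = $12,737.11

After Feb 7: 103 on hand, pool $2,575.00 (≈ $25.0000 each)
After Feb 13: 443 on hand, pool $10,735.00 (≈ $24.2325 each)
After Feb 19: 802 on hand, pool $18,274.00 (≈ $22.7855 each)
Feb 22, sell 76: 76/802 × $18,274.00 → $1,731.70
Feb 24, sell 483: 483/726 × $16,542.30 → $11,005.41
Total COGS = $1,731.70 + $11,005.41 = $12,737.11
Ending inventory (cost pool remaining) = $5,536.89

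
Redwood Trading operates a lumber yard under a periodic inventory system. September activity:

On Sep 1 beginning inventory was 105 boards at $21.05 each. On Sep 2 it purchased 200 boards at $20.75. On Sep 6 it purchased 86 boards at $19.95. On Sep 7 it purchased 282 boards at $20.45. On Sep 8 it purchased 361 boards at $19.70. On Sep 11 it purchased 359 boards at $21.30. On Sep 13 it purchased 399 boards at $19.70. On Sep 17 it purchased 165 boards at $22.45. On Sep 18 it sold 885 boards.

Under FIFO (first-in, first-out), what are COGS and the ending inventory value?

COGS = $18,019.25; ending inventory = $22,146.55

Sep 18, 885 sold [FIFO — oldest first]: 105 @ $21.05 + 200 @ $20.75 + 86 @ $19.95 + 282 @ $20.45 + 212 @ $19.70 = $18,019.25
Ending inventory: 149 @ $19.70 + 359 @ $21.30 + 399 @ $19.70 + 165 @ $22.45 = $22,146.55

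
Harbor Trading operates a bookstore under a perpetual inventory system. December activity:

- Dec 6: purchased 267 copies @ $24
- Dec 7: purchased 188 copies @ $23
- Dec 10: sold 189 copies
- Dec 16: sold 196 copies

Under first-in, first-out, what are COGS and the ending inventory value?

COGS = $9,122; ending inventory = $1,610

Dec 10, 189 sold [FIFO — oldest first]: 189 @ $24 = $4,536
Dec 16, 196 sold [FIFO — oldest first]: 78 @ $24 + 118 @ $23 = $4,586
Total COGS = $4,536 + $4,586 = $9,122
Ending inventory: 70 @ $23 = $1,610
Check: goods available $10,732 = COGS $9,122 + ending $1,610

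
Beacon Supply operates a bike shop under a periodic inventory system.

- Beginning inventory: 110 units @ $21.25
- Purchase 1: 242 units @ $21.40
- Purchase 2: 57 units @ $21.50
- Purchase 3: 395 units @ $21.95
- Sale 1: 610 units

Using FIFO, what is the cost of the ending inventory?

Ending inventory = $4,258.30

Sale 1 (610) [FIFO — oldest first]: 110 @ $21.25 + 242 @ $21.40 + 57 @ $21.50 + 201 @ $21.95 = $13,153.75
Ending inventory: 194 @ $21.95 = $4,258.30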